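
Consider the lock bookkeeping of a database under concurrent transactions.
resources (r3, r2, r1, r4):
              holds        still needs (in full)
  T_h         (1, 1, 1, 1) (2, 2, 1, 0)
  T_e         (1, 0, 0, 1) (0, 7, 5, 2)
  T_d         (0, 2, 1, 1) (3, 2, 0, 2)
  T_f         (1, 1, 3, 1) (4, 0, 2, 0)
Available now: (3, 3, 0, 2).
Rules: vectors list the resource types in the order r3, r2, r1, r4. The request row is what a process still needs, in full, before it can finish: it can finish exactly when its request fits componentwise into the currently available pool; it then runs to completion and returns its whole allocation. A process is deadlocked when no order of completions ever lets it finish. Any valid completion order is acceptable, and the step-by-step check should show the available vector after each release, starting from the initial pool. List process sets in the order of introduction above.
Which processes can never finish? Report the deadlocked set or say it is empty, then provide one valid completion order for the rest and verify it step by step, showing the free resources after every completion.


No process is deadlocked.
Key observation: T_d leads a chain of completions in which each release enables another process.
The rest can finish in the order T_d, T_h, T_f, T_e. Check, step by step:
  pool = (3, 3, 0, 2)
  T_d: need (3, 2, 0, 2) fits (3, 3, 0, 2); releases (0, 2, 1, 1), pool now (3, 5, 1, 3)
  T_h: need (2, 2, 1, 0) fits (3, 5, 1, 3); releases (1, 1, 1, 1), pool now (4, 6, 2, 4)
  T_f: need (4, 0, 2, 0) fits (4, 6, 2, 4); releases (1, 1, 3, 1), pool now (5, 7, 5, 5)
  T_e: need (0, 7, 5, 2) fits (5, 7, 5, 5); releases (1, 0, 0, 1), pool now (6, 7, 5, 6)


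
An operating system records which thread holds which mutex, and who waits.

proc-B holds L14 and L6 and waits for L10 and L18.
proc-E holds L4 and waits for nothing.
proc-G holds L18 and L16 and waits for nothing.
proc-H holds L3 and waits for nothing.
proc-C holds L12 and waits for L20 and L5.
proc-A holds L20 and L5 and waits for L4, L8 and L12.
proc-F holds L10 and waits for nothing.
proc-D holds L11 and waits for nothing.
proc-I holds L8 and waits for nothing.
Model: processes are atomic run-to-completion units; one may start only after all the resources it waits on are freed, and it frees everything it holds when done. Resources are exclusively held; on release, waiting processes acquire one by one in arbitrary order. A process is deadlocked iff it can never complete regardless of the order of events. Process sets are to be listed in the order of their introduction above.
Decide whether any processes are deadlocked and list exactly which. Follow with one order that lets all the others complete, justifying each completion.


The deadlocked set is proc-C and proc-A.
Key observation: the wait chain closes on itself along proc-C -> proc-A -> proc-C; no other process is dragged down with it.
The rest can finish in the order proc-H, proc-E, proc-I, proc-F, proc-D, proc-G, proc-B.
Step-by-step check:
  proc-H waits on nothing -> runs at once and releases L3
  proc-E waits on nothing -> runs at once and releases L4
  proc-I waits on nothing -> runs at once and releases L8
  proc-F waits on nothing -> runs at once and releases L10
  proc-D waits on nothing -> runs at once and releases L11
  proc-G waits on nothing -> runs at once and releases L18 and L16
  run proc-B (all its waits — L10 and L18 — are resolved); releases L14 and L6


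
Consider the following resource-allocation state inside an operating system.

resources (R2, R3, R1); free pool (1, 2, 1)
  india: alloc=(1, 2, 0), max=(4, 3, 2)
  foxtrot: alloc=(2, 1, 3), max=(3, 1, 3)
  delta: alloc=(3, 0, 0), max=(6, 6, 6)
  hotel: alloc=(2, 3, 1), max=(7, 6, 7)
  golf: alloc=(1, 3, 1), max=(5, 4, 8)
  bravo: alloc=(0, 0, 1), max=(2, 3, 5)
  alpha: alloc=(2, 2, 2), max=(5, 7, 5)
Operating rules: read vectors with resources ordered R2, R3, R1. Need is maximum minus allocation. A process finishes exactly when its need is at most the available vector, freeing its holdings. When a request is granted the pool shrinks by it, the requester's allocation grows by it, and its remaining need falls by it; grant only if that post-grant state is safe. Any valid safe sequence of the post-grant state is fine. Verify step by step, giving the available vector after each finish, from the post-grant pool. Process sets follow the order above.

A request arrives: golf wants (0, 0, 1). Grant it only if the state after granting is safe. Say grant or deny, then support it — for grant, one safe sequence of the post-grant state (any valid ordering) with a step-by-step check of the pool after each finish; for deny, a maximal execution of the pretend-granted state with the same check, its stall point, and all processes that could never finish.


GRANT. The post-grant state is safe; one safe sequence: foxtrot, india, alpha, bravo, golf, hotel, delta.
Key observation: (1, 2, 0) free after granting still covers foxtrot first, and each release covers the next.
Step-by-step check of the post-grant state:
  pool = (1, 2, 0)
  foxtrot: need (1, 0, 0) fits (1, 2, 0); releases (2, 1, 3), pool now (3, 3, 3)
  india: need (3, 1, 2) fits (3, 3, 3); releases (1, 2, 0), pool now (4, 5, 3)
  alpha: need (3, 5, 3) fits (4, 5, 3); releases (2, 2, 2), pool now (6, 7, 5)
  bravo: need (2, 3, 4) fits (6, 7, 5); releases (0, 0, 1), pool now (6, 7, 6)
  golf: need (4, 1, 6) fits (6, 7, 6); releases (1, 3, 2), pool now (7, 10, 8)
  hotel: need (5, 3, 6) fits (7, 10, 8); releases (2, 3, 1), pool now (9, 13, 9)
  delta: need (3, 6, 6) fits (9, 13, 9); releases (3, 0, 0), pool now (12, 13, 9)


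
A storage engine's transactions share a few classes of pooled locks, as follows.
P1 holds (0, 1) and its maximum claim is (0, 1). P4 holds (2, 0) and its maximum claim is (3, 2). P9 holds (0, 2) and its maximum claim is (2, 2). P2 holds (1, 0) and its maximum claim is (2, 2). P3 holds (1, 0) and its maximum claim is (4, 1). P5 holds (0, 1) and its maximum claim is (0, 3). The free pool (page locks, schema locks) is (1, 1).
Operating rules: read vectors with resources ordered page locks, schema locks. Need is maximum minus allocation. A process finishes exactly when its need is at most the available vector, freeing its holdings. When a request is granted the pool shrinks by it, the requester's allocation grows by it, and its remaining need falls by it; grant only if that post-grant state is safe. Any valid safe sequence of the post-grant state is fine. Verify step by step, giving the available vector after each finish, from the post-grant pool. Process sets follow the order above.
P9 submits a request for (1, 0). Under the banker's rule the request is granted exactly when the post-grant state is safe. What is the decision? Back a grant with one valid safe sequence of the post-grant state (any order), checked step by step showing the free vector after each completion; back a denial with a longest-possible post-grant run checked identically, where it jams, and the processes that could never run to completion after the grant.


DENY: after the grant no complete ordering would exist.
Key observation: once P1, P5 finish, the pool peaks at (0, 3) — and every remaining process still needs more page locks than that.
On the post-grant state, P1, P5 is a maximal run — nothing extends it. Check, step by step:
  pool = (0, 1)
  run P1 (needs (0, 0), free (0, 1)); after release of (0, 1) the pool is (0, 2)
  run P5 (needs (0, 2), free (0, 2)); after release of (0, 1) the pool is (0, 3)
  blocked: P4 wants (1, 2), pool (0, 3) — not enough page locks
  blocked: P9 wants (1, 0), pool (0, 3) — not enough page locks
  blocked: P2 wants (1, 2), pool (0, 3) — not enough page locks
  blocked: P3 wants (3, 1), pool (0, 3) — not enough page locks
Processes that could never finish after the grant: P4, P9, P2 and P3.


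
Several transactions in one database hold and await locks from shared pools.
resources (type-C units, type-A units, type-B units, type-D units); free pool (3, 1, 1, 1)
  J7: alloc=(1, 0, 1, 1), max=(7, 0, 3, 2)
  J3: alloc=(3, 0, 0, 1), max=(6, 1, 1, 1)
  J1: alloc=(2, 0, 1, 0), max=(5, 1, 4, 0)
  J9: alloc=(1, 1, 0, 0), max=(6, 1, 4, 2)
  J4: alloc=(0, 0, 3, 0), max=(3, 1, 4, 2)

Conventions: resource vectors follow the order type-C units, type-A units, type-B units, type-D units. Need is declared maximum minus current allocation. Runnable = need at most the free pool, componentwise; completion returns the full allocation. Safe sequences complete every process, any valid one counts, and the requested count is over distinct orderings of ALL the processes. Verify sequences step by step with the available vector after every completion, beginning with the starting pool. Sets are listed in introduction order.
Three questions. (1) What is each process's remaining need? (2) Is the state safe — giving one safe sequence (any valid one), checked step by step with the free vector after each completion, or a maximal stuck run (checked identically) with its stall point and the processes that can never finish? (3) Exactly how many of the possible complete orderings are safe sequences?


(1) Need matrix, components ordered type-C units, type-A units, type-B units, type-D units:
  J7: (6, 0, 2, 1)
  J3: (3, 1, 1, 0)
  J1: (3, 1, 3, 0)
  J9: (5, 0, 4, 2)
  J4: (3, 1, 1, 2)
(2) SAFE, for example via the order J3, J4, J7, J9, J1.
Key observation: reading the order forward, J3 is the first process whose need (3, 1, 1, 0) meets the free pool (3, 1, 1, 1) exactly on a resource it requests.
Check, step by step:
  pool = (3, 1, 1, 1)
  J3 needs (3, 1, 1, 0) <= (3, 1, 1, 1) -> finishes; pool += (3, 0, 0, 1) = (6, 1, 1, 2)
  J4 needs (3, 1, 1, 2) <= (6, 1, 1, 2) -> finishes; pool += (0, 0, 3, 0) = (6, 1, 4, 2)
  J7 needs (6, 0, 2, 1) <= (6, 1, 4, 2) -> finishes; pool += (1, 0, 1, 1) = (7, 1, 5, 3)
  J9 needs (5, 0, 4, 2) <= (7, 1, 5, 3) -> finishes; pool += (1, 1, 0, 0) = (8, 2, 5, 3)
  J1 needs (3, 1, 3, 0) <= (8, 2, 5, 3) -> finishes; pool += (2, 0, 1, 0) = (10, 2, 6, 3)
(3) Exactly 6 of the possible complete orderings are safe sequences.


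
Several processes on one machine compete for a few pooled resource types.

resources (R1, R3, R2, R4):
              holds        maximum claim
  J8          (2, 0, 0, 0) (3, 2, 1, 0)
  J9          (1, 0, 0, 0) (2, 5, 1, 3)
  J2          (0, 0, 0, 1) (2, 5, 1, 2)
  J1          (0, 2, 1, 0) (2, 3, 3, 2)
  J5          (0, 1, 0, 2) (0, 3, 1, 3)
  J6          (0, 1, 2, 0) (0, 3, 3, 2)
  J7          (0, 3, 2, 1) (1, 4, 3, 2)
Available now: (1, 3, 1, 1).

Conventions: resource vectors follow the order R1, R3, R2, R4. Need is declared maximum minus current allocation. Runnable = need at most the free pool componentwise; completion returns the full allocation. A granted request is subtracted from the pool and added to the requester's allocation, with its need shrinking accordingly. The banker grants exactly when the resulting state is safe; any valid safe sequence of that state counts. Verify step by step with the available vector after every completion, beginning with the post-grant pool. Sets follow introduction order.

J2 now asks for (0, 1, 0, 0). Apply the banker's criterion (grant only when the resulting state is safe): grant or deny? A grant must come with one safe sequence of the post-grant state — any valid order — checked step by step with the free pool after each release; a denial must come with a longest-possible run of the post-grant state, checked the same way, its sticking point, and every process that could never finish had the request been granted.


GRANT. The post-grant state is safe; one safe sequence: J8, J7, J2, J6, J9, J1, J5.
Key observation: the transfer keeps a workable pool ((1, 2, 1, 1)); J8 starts the safe sequence.
Check on the post-grant state, step by step:
  pool = (1, 2, 1, 1)
  J8 needs (1, 2, 1, 0) <= (1, 2, 1, 1) -> finishes; pool += (2, 0, 0, 0) = (3, 2, 1, 1)
  J7 needs (1, 1, 1, 1) <= (3, 2, 1, 1) -> finishes; pool += (0, 3, 2, 1) = (3, 5, 3, 2)
  J2 needs (2, 4, 1, 1) <= (3, 5, 3, 2) -> finishes; pool += (0, 1, 0, 1) = (3, 6, 3, 3)
  J6 needs (0, 2, 1, 2) <= (3, 6, 3, 3) -> finishes; pool += (0, 1, 2, 0) = (3, 7, 5, 3)
  J9 needs (1, 5, 1, 3) <= (3, 7, 5, 3) -> finishes; pool += (1, 0, 0, 0) = (4, 7, 5, 3)
  J1 needs (2, 1, 2, 2) <= (4, 7, 5, 3) -> finishes; pool += (0, 2, 1, 0) = (4, 9, 6, 3)
  J5 needs (0, 2, 1, 1) <= (4, 9, 6, 3) -> finishes; pool += (0, 1, 0, 2) = (4, 10, 6, 5)


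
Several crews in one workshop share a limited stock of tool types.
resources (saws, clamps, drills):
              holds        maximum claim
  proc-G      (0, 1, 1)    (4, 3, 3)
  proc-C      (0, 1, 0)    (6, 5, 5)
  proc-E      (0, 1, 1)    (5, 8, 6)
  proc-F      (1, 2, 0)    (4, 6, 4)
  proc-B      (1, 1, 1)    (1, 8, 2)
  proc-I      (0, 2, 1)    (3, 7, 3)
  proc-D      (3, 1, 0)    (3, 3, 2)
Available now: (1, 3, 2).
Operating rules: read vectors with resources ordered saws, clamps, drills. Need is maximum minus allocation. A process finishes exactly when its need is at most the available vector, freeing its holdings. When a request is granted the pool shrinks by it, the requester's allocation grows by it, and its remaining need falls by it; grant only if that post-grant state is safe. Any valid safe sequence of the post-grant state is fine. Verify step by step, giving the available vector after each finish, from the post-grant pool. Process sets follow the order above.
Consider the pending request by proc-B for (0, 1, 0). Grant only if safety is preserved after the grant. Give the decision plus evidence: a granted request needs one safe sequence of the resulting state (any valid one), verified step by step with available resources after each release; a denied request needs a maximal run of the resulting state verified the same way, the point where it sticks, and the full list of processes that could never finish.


DENY: after the grant no complete ordering would exist.
Key observation: after proc-D, proc-G the pool peaks at (4, 4, 3), and each blocked process is short somewhere: proc-C on saws, drills; proc-E on saws, clamps, drills; proc-F on drills; proc-B on clamps; proc-I on clamps.
Pretend the grant happened; the run proc-D, proc-G goes as far as possible. Walking it through:
  pool = (1, 2, 2)
  proc-D needs (0, 2, 2) <= (1, 2, 2) -> finishes; pool += (3, 1, 0) = (4, 3, 2)
  proc-G needs (4, 2, 2) <= (4, 3, 2) -> finishes; pool += (0, 1, 1) = (4, 4, 3)
  blocked: proc-C wants (6, 4, 5), pool (4, 4, 3) — not enough saws and drills
  blocked: proc-E wants (5, 7, 5), pool (4, 4, 3) — not enough saws, clamps and drills
  blocked: proc-F wants (3, 4, 4), pool (4, 4, 3) — not enough drills
  blocked: proc-B wants (0, 6, 1), pool (4, 4, 3) — not enough clamps
  blocked: proc-I wants (3, 5, 2), pool (4, 4, 3) — not enough clamps
Had the request been granted, proc-C, proc-E, proc-F, proc-B and proc-I could never finish.


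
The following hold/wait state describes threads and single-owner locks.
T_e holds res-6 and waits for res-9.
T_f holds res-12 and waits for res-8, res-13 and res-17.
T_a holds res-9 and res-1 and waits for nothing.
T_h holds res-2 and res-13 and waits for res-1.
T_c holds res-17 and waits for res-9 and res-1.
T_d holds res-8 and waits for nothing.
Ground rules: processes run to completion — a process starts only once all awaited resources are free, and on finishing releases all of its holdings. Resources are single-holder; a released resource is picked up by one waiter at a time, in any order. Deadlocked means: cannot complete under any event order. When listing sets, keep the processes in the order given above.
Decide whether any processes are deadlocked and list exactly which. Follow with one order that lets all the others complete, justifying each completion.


Nothing here is deadlocked.
Key observation: the wait graph is acyclic; completion cascades from the unblocked processes through everyone else.
A valid finishing order for the others: T_d, T_a, T_e, T_c, T_h, T_f.
Verifying each step:
  T_d: no waits; runs immediately, freeing res-8
  T_a: no waits; runs immediately, freeing res-9 and res-1
  T_e: everything it awaited (res-9) is free; runs, freeing res-6
  T_c: everything it awaited (res-9 and res-1) is free; runs, freeing res-17
  T_h: everything it awaited (res-1) is free; runs, freeing res-2 and res-13
  T_f: everything it awaited (res-8, res-13 and res-17) is free; runs, freeing res-12


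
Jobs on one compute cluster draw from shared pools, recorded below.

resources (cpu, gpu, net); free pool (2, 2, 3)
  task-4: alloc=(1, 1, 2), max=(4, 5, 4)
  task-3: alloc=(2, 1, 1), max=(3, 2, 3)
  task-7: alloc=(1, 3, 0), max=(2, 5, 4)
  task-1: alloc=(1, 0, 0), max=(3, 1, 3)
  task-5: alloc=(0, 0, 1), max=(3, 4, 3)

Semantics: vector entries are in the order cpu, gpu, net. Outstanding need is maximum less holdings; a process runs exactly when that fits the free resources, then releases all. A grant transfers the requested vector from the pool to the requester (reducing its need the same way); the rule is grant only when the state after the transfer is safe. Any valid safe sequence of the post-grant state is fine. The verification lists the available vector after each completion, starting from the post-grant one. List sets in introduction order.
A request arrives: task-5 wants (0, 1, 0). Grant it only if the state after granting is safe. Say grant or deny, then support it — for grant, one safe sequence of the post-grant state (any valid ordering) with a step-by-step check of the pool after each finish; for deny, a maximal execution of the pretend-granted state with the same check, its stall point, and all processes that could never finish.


GRANT — the state after the grant stays safe, e.g. via task-3, task-7, task-1, task-4, task-5.
Key observation: after the grant the pool drops to (2, 1, 3), which still lets task-3 finish first and unwind the rest.
Check on the post-grant state, step by step:
  pool = (2, 1, 3)
  run task-3 (needs (1, 1, 2), free (2, 1, 3)); after release of (2, 1, 1) the pool is (4, 2, 4)
  run task-7 (needs (1, 2, 4), free (4, 2, 4)); after release of (1, 3, 0) the pool is (5, 5, 4)
  run task-1 (needs (2, 1, 3), free (5, 5, 4)); after release of (1, 0, 0) the pool is (6, 5, 4)
  run task-4 (needs (3, 4, 2), free (6, 5, 4)); after release of (1, 1, 2) the pool is (7, 6, 6)
  run task-5 (needs (3, 3, 2), free (7, 6, 6)); after release of (0, 1, 1) the pool is (7, 7, 7)


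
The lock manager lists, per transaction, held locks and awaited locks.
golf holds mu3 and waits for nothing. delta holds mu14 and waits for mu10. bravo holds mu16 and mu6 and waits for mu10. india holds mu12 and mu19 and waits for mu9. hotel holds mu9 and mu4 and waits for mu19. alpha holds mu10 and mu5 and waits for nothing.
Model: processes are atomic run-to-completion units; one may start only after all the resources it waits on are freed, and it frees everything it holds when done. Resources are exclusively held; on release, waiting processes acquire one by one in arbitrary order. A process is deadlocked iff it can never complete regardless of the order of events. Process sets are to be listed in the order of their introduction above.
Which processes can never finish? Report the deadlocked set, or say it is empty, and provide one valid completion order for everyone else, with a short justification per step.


Deadlocked set: india and hotel.
Key observation: nobody on the ring india -> hotel -> india can start until another member finishes, which never happens; no other process is dragged down with it.
One completion order for the rest: alpha, bravo, golf, delta.
Check, step by step:
  run alpha (it waits on nothing); releases mu10 and mu5
  bravo waits on mu10 — all released -> runs and releases mu16 and mu6
  run golf (it waits on nothing); releases mu3
  delta waits on mu10 — all released -> runs and releases mu14


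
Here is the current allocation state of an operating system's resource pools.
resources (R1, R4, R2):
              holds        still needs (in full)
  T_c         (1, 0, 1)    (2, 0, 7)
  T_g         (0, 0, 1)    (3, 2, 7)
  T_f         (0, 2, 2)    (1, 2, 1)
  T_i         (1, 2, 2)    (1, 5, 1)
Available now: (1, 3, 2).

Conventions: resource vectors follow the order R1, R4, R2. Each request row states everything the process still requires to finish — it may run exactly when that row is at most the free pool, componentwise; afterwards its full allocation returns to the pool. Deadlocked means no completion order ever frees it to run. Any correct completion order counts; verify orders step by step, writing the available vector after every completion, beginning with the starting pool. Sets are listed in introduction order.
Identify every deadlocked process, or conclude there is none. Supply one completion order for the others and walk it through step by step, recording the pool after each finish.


The deadlocked set is T_c and T_g.
Key observation: T_f, T_i can finish, but then (2, 7, 6) is all there is, and the blocked group's R2 demands exceed it.
The rest can finish in the order T_f, T_i. Step-by-step check:
  pool = (1, 3, 2)
  T_f needs (1, 2, 1) <= (1, 3, 2) -> finishes; pool += (0, 2, 2) = (1, 5, 4)
  T_i needs (1, 5, 1) <= (1, 5, 4) -> finishes; pool += (1, 2, 2) = (2, 7, 6)
None of the blocked processes ever fits:
  T_c cannot run: need (2, 0, 7) vs free (2, 7, 6) (insufficient R2)
  T_g cannot run: need (3, 2, 7) vs free (2, 7, 6) (insufficient R1 and R2)


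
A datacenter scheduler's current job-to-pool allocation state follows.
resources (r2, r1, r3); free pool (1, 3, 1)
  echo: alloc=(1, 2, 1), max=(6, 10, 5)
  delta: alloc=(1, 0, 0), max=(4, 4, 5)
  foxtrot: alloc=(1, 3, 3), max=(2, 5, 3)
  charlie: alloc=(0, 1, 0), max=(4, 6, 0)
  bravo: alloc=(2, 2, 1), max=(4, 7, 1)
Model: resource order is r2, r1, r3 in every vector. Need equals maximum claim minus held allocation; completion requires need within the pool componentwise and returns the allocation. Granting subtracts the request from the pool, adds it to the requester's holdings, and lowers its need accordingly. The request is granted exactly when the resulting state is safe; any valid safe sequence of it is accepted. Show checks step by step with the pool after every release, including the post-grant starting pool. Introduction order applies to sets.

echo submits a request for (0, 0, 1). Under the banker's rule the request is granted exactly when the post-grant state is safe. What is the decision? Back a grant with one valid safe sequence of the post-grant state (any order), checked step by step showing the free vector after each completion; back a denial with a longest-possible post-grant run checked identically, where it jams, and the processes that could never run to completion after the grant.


DENY — the pretend-granted state is unsafe.
Key observation: after foxtrot, bravo, charlie the pool peaks at (4, 9, 4), and each blocked process is short somewhere: echo on r2; delta on r3.
Pretend the grant happened; the run foxtrot, bravo, charlie goes as far as possible. Walking it through:
  pool = (1, 3, 0)
  run foxtrot (needs (1, 2, 0), free (1, 3, 0)); after release of (1, 3, 3) the pool is (2, 6, 3)
  run bravo (needs (2, 5, 0), free (2, 6, 3)); after release of (2, 2, 1) the pool is (4, 8, 4)
  run charlie (needs (4, 5, 0), free (4, 8, 4)); after release of (0, 1, 0) the pool is (4, 9, 4)
  echo cannot run: need (5, 8, 3) vs free (4, 9, 4) (insufficient r2)
  delta cannot run: need (3, 4, 5) vs free (4, 9, 4) (insufficient r3)
Post-grant, the permanently blocked set is echo and delta.


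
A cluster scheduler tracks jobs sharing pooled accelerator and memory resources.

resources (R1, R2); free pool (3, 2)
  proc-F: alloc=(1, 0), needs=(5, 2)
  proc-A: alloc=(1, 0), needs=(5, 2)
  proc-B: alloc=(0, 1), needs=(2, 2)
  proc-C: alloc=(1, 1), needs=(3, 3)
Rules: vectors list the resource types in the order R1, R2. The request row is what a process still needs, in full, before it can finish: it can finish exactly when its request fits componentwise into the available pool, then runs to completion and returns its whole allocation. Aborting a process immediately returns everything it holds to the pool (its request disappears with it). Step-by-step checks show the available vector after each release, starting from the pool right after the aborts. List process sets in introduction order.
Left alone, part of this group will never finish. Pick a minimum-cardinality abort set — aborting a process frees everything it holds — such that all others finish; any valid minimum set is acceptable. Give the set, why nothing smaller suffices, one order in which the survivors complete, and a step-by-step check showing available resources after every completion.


The answer: abort proc-F.
Key observation: proc-A had no path to completion before; after the abort of proc-F ((1, 0) returned), step 3 is where it fits.
Why nothing smaller works: aborting no one leaves the state deadlocked as given.
One survivor order: proc-B, proc-C, proc-A. Verifying each step (post-abort pool first):
  pool = (4, 2)
  proc-B needs (2, 2) <= (4, 2) -> finishes; pool += (0, 1) = (4, 3)
  proc-C needs (3, 3) <= (4, 3) -> finishes; pool += (1, 1) = (5, 4)
  proc-A needs (5, 2) <= (5, 4) -> finishes; pool += (1, 0) = (6, 4)


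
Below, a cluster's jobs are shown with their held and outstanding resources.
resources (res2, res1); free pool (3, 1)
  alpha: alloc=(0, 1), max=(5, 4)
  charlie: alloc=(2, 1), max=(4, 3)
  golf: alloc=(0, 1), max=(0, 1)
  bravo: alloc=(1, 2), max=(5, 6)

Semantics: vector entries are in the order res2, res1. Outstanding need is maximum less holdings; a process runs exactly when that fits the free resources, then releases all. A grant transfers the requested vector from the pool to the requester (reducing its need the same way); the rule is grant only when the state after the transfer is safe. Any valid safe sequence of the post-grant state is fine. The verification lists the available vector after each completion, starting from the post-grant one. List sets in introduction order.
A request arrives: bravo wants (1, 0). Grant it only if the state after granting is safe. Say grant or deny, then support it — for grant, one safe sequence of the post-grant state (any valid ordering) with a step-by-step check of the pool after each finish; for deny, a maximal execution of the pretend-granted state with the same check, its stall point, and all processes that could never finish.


DENY: after the grant no complete ordering would exist.
Key observation: after golf, charlie the pool peaks at (4, 3), and each blocked process is short somewhere: alpha on res2; bravo on res1.
On the post-grant state, golf, charlie is a maximal run — nothing extends it. Check, step by step:
  pool = (2, 1)
  golf needs (0, 0) <= (2, 1) -> finishes; pool += (0, 1) = (2, 2)
  charlie needs (2, 2) <= (2, 2) -> finishes; pool += (2, 1) = (4, 3)
  alpha still needs (5, 3) but only (4, 3) is free — short on res2
  bravo still needs (3, 4) but only (4, 3) is free — short on res1
Post-grant, the permanently blocked set is alpha and bravo.


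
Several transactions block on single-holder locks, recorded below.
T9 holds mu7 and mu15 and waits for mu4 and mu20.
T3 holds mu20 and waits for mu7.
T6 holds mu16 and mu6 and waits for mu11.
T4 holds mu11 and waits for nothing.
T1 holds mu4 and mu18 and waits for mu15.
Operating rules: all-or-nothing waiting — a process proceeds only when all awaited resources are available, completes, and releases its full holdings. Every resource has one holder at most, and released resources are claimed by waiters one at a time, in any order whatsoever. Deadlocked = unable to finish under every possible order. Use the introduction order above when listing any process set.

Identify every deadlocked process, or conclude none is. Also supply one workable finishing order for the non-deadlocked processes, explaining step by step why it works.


Deadlocked set: T9, T3 and T1.
Key observation: nobody on the ring T9 -> T3 -> T9 can start until another member finishes, which never happens; T1 is caught in further circular waits.
The rest can finish in the order T4, T6.
Step-by-step check:
  T4: no waits; runs immediately, freeing mu11
  T6 waits on mu11 — all released -> runs and releases mu16 and mu6


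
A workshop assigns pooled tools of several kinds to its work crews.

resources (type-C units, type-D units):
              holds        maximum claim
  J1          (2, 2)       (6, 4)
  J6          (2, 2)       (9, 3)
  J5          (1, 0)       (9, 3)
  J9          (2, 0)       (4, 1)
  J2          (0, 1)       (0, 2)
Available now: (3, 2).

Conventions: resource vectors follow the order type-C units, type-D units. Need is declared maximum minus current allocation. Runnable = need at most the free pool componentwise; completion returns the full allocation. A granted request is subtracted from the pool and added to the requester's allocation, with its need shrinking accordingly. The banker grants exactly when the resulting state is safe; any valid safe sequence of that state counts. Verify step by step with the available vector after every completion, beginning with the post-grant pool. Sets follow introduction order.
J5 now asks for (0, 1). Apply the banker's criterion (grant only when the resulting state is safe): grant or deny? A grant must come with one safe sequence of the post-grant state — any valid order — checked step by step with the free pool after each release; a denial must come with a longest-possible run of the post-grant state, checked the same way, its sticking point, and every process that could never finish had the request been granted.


GRANT — the state after the grant stays safe, e.g. via J2, J9, J1, J6, J5.
Key observation: the grant leaves (3, 1) free — enough for J2, whose release restarts the cascade.
Verifying the post-grant state step by step:
  pool = (3, 1)
  run J2 (needs (0, 1), free (3, 1)); after release of (0, 1) the pool is (3, 2)
  run J9 (needs (2, 1), free (3, 2)); after release of (2, 0) the pool is (5, 2)
  run J1 (needs (4, 2), free (5, 2)); after release of (2, 2) the pool is (7, 4)
  run J6 (needs (7, 1), free (7, 4)); after release of (2, 2) the pool is (9, 6)
  run J5 (needs (8, 2), free (9, 6)); after release of (1, 1) the pool is (10, 7)


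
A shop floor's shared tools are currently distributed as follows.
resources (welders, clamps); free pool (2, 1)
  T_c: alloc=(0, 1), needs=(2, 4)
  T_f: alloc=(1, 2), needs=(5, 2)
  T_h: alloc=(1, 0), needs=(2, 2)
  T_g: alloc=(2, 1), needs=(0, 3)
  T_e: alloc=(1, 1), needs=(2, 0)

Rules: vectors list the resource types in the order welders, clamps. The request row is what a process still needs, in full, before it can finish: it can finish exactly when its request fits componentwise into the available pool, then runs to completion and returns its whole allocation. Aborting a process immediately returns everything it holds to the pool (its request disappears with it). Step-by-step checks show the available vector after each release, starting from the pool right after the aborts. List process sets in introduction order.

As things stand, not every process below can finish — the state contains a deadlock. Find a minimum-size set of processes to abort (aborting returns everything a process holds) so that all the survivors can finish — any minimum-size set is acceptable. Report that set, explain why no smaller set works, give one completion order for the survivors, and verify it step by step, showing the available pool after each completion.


Abort T_c.
Key observation: T_g could never have finished before the abort; with (0, 1) returned by T_c, it fits at step 3.
No smaller set exists: with zero aborts the deadlock remains.
The survivors complete as T_h, T_e, T_g, T_f. Verifying each step (starting from the post-abort pool):
  pool = (2, 2)
  T_h: need (2, 2) fits (2, 2); releases (1, 0), pool now (3, 2)
  T_e: need (2, 0) fits (3, 2); releases (1, 1), pool now (4, 3)
  T_g: need (0, 3) fits (4, 3); releases (2, 1), pool now (6, 4)
  T_f: need (5, 2) fits (6, 4); releases (1, 2), pool now (7, 6)


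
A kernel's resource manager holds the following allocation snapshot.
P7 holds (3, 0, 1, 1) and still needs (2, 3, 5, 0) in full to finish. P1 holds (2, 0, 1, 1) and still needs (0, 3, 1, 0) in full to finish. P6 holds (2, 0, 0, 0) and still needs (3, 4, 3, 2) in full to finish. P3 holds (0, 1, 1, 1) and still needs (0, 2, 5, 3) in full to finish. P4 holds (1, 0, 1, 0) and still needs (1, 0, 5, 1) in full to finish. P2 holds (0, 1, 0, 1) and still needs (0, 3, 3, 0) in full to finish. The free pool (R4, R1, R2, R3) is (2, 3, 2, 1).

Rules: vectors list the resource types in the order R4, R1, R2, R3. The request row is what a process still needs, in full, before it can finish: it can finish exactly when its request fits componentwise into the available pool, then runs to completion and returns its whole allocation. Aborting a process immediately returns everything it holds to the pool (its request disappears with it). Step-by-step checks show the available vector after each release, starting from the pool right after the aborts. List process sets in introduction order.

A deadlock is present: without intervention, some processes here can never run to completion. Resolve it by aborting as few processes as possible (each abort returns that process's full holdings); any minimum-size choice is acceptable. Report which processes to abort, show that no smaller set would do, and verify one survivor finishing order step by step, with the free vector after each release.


Minimum abort set: P3 and P4.
Key observation: aborting P3 and P4 returns (1, 1, 2, 1), and P7 — hopeless before — runs at step 4 with the returned capacity in the pool.
Minimality, checking each single-abort alternative: P7 alone leaves P3 blocked (short on R2); P1 alone leaves P7 blocked (short on R2); P6 alone leaves P7 blocked (short on R2); P3 alone leaves P7 blocked (short on R2); P4 alone leaves P7 blocked (short on R2); P2 alone leaves P7 blocked (short on R2).
Survivors finish in the order: P2, P6, P1, P7. Verifying each step (pool after the aborts first):
  pool = (3, 4, 4, 2)
  P2 needs (0, 3, 3, 0) <= (3, 4, 4, 2) -> finishes; pool += (0, 1, 0, 1) = (3, 5, 4, 3)
  P6 needs (3, 4, 3, 2) <= (3, 5, 4, 3) -> finishes; pool += (2, 0, 0, 0) = (5, 5, 4, 3)
  P1 needs (0, 3, 1, 0) <= (5, 5, 4, 3) -> finishes; pool += (2, 0, 1, 1) = (7, 5, 5, 4)
  P7 needs (2, 3, 5, 0) <= (7, 5, 5, 4) -> finishes; pool += (3, 0, 1, 1) = (10, 5, 6, 5)


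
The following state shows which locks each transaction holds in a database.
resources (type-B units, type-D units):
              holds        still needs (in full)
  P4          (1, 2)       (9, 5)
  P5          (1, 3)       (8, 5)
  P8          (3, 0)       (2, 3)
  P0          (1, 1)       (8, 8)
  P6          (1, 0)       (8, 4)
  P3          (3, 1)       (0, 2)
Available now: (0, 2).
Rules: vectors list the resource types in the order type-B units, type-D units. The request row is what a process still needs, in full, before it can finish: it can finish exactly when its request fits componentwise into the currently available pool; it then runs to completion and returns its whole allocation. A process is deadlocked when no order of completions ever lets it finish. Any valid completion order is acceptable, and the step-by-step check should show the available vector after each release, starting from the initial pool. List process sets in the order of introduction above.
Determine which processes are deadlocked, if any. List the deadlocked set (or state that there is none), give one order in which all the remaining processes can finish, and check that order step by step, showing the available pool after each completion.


Deadlocked: P4, P5, P0 and P6.
Key observation: once P3, P8 finish, the pool peaks at (6, 3) — and every remaining process still needs more type-B units than that.
The rest can finish in the order P3, P8. Verifying each step:
  pool = (0, 2)
  run P3 (needs (0, 2), free (0, 2)); after release of (3, 1) the pool is (3, 3)
  run P8 (needs (2, 3), free (3, 3)); after release of (3, 0) the pool is (6, 3)
None of the blocked processes ever fits:
  P4 cannot run: need (9, 5) vs free (6, 3) (insufficient type-B units and type-D units)
  P5 cannot run: need (8, 5) vs free (6, 3) (insufficient type-B units and type-D units)
  P0 cannot run: need (8, 8) vs free (6, 3) (insufficient type-B units and type-D units)
  P6 cannot run: need (8, 4) vs free (6, 3) (insufficient type-B units and type-D units)


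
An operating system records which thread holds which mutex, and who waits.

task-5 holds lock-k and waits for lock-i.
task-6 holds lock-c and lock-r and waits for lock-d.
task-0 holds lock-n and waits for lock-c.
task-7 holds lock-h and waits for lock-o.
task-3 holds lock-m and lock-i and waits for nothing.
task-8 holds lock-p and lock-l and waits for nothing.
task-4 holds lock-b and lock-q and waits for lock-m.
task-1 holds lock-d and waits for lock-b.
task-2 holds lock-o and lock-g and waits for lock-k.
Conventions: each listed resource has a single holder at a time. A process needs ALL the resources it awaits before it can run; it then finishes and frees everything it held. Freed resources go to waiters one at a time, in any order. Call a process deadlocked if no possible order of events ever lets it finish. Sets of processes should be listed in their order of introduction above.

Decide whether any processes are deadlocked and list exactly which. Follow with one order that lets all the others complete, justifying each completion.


No process is deadlocked.
Key observation: there is no circular wait here — follow any chain and it reaches a process that is free to run now.
One completion order for the rest: task-8, task-3, task-4, task-1, task-6, task-5, task-0, task-2, task-7.
Step-by-step check:
  run task-8 (it waits on nothing); releases lock-p and lock-l
  run task-3 (it waits on nothing); releases lock-m and lock-i
  task-4: everything it awaited (lock-m) is free; runs, freeing lock-b and lock-q
  task-1: everything it awaited (lock-b) is free; runs, freeing lock-d
  task-6: everything it awaited (lock-d) is free; runs, freeing lock-c and lock-r
  task-5: everything it awaited (lock-i) is free; runs, freeing lock-k
  task-0: everything it awaited (lock-c) is free; runs, freeing lock-n
  task-2: everything it awaited (lock-k) is free; runs, freeing lock-o and lock-g
  task-7: everything it awaited (lock-o) is free; runs, freeing lock-h


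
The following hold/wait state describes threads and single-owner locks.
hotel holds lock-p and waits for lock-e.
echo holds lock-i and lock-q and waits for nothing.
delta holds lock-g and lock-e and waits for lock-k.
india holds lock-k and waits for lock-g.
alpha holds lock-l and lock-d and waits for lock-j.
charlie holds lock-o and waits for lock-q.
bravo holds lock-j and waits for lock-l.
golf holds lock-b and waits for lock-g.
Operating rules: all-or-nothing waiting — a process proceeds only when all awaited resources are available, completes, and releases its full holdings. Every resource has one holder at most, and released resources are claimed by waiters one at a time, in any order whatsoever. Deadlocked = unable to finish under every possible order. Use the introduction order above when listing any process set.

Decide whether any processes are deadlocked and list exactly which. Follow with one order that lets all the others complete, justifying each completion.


The deadlocked set is hotel, delta, india, alpha, bravo and golf.
Key observation: delta -> india -> delta is a circular wait — nothing in it can go first; alpha and bravo are caught in further circular waits and hotel and golf wait into the deadlock from upstream.
One completion order for the rest: echo, charlie.
Verifying each step:
  echo waits on nothing -> runs at once and releases lock-i and lock-q
  charlie: everything it awaited (lock-q) is free; runs, freeing lock-o


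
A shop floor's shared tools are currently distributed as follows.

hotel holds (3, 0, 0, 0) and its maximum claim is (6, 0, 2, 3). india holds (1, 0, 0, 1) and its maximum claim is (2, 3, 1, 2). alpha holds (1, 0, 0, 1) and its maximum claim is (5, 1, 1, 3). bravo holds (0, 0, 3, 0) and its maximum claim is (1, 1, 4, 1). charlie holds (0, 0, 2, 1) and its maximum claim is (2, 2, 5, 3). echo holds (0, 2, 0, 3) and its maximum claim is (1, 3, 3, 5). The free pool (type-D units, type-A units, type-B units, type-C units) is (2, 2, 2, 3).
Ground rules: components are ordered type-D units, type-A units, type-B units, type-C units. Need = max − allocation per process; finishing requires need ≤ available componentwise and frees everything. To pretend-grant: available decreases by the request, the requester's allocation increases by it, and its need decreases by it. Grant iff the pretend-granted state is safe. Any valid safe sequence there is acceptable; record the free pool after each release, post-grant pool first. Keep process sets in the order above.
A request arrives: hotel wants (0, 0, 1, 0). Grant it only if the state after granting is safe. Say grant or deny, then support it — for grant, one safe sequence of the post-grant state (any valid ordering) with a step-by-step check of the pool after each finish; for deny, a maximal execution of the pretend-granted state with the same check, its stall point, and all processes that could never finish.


GRANT. The post-grant state is safe; one safe sequence: bravo, charlie, echo, india, hotel, alpha.
Key observation: granting shrinks the pool to (2, 2, 1, 3), yet bravo still fits and the chain goes through.
Check on the post-grant state, step by step:
  pool = (2, 2, 1, 3)
  bravo: need (1, 1, 1, 1) fits (2, 2, 1, 3); releases (0, 0, 3, 0), pool now (2, 2, 4, 3)
  charlie: need (2, 2, 3, 2) fits (2, 2, 4, 3); releases (0, 0, 2, 1), pool now (2, 2, 6, 4)
  echo: need (1, 1, 3, 2) fits (2, 2, 6, 4); releases (0, 2, 0, 3), pool now (2, 4, 6, 7)
  india: need (1, 3, 1, 1) fits (2, 4, 6, 7); releases (1, 0, 0, 1), pool now (3, 4, 6, 8)
  hotel: need (3, 0, 1, 3) fits (3, 4, 6, 8); releases (3, 0, 1, 0), pool now (6, 4, 7, 8)
  alpha: need (4, 1, 1, 2) fits (6, 4, 7, 8); releases (1, 0, 0, 1), pool now (7, 4, 7, 9)
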